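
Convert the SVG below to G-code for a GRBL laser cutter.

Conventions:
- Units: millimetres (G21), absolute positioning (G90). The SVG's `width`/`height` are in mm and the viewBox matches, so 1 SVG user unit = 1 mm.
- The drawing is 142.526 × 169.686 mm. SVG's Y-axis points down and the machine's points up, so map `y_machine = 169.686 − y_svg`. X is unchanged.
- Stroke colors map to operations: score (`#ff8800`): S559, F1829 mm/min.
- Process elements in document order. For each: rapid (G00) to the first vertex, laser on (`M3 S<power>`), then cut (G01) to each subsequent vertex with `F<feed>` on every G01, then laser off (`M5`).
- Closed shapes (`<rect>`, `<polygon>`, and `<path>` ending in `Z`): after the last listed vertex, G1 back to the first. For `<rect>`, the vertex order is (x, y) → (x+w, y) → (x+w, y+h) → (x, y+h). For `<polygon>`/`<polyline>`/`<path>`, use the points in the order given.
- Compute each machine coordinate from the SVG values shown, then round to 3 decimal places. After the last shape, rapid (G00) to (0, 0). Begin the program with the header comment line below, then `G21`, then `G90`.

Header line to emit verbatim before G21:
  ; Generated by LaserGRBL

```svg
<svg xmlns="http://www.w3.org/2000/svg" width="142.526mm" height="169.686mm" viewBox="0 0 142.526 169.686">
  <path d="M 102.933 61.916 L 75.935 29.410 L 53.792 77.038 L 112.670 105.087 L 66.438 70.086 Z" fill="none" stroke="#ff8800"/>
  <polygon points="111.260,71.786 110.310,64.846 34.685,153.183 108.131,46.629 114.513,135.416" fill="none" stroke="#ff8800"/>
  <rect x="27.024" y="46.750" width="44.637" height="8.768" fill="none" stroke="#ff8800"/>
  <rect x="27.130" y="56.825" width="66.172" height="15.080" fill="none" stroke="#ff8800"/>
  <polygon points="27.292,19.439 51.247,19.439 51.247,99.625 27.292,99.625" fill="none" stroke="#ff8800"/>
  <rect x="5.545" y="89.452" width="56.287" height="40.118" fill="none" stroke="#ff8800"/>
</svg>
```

viewBox `0 0 142.526 169.686` with mm width/height → 1 unit = 1 mm. Flip: y_m = 169.686 − y_svg.

**Shape 1** — `<path>` closed polygon, stroke `#ff8800` → score (S559, F1829). Machine vertices: (102.933,107.770) → (75.935,140.276) → (53.792,92.648) → (112.670,64.599) → (66.438,99.600) → (102.933,107.770). Closed: final G1 returns to the first vertex.

**Shape 2** — `<polygon>` closed polygon, stroke `#ff8800` → score (S559, F1829). Machine vertices: (111.260,97.900) → (110.310,104.840) → (34.685,16.503) → (108.131,123.057) → (114.513,34.270) → (111.260,97.900). Closed: final G1 returns to the first vertex.

**Shape 3** — `<rect>` rectangle, stroke `#ff8800` → score (S559, F1829). Machine vertices: (27.024,122.936) → (71.661,122.936) → (71.661,114.168) → (27.024,114.168) → (27.024,122.936). Closed: final G1 returns to the first vertex.

**Shape 4** — `<rect>` rectangle, stroke `#ff8800` → score (S559, F1829). Machine vertices: (27.130,112.861) → (93.302,112.861) → (93.302,97.781) → (27.130,97.781) → (27.130,112.861). Closed: final G1 returns to the first vertex.

**Shape 5** — `<polygon>` rectangle, stroke `#ff8800` → score (S559, F1829). Machine vertices: (27.292,150.247) → (51.247,150.247) → (51.247,70.061) → (27.292,70.061) → (27.292,150.247). Closed: final G1 returns to the first vertex.

**Shape 6** — `<rect>` rectangle, stroke `#ff8800` → score (S559, F1829). Machine vertices: (5.545,80.234) → (61.832,80.234) → (61.832,40.116) → (5.545,40.116) → (5.545,80.234). Closed: final G1 returns to the first vertex.

; Generated by LaserGRBL
G21
G90
G00 X102.933 Y107.770
M3 S559
G01 X75.935 Y140.276 F1829
G01 X53.792 Y92.648 F1829
G01 X112.670 Y64.599 F1829
G01 X66.438 Y99.600 F1829
G01 X102.933 Y107.770 F1829
M5
G00 X111.260 Y97.900
M3 S559
G01 X110.310 Y104.840 F1829
G01 X34.685 Y16.503 F1829
G01 X108.131 Y123.057 F1829
G01 X114.513 Y34.270 F1829
G01 X111.260 Y97.900 F1829
M5
G00 X27.024 Y122.936
M3 S559
G01 X71.661 Y122.936 F1829
G01 X71.661 Y114.168 F1829
G01 X27.024 Y114.168 F1829
G01 X27.024 Y122.936 F1829
M5
G00 X27.130 Y112.861
M3 S559
G01 X93.302 Y112.861 F1829
G01 X93.302 Y97.781 F1829
G01 X27.130 Y97.781 F1829
G01 X27.130 Y112.861 F1829
M5
G00 X27.292 Y150.247
M3 S559
G01 X51.247 Y150.247 F1829
G01 X51.247 Y70.061 F1829
G01 X27.292 Y70.061 F1829
G01 X27.292 Y150.247 F1829
M5
G00 X5.545 Y80.234
M3 S559
G01 X61.832 Y80.234 F1829
G01 X61.832 Y40.116 F1829
G01 X5.545 Y40.116 F1829
G01 X5.545 Y80.234 F1829
M5
G00 X0.000 Y0.000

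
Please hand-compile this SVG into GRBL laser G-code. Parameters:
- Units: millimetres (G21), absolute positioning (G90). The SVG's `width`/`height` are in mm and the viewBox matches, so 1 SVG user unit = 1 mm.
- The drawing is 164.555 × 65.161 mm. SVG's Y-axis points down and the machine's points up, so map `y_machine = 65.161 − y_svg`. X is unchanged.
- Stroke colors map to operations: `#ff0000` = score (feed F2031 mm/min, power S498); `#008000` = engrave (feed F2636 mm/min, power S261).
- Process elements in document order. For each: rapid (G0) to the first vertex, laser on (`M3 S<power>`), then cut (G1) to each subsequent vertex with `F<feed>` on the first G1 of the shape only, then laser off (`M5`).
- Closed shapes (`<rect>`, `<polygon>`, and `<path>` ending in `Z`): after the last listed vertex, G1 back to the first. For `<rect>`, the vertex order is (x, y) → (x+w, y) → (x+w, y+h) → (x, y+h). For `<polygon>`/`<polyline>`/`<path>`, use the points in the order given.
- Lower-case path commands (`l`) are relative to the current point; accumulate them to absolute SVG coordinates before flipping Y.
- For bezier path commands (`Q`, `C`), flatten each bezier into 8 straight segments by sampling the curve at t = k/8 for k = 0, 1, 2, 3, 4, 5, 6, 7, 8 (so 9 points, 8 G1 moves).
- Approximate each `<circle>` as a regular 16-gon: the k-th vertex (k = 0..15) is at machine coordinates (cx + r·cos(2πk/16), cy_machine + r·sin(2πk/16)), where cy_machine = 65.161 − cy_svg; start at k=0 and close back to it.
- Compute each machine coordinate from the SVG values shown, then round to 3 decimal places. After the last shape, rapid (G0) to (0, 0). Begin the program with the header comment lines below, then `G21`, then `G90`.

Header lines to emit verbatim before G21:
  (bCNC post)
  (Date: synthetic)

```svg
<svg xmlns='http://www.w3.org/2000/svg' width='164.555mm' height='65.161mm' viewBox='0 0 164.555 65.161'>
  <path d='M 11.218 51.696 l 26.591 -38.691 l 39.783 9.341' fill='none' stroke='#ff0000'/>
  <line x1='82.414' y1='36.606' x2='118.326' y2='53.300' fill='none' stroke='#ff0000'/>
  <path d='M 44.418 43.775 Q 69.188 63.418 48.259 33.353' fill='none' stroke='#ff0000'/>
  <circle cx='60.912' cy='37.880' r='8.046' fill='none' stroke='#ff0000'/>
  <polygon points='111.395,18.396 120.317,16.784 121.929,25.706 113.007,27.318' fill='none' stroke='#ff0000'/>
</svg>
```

(bCNC post)
(Date: synthetic)
G21
G90
G0 X11.218 Y13.465
M3 S498
G1 X37.809 Y52.156 F2031
G1 X77.592 Y42.815
M5
G0 X82.414 Y28.555
M3 S498
G1 X118.326 Y11.861 F2031
M5
G0 X44.418 Y21.386
M3 S498
G1 X49.896 Y17.252 F2031
G1 X53.947 Y14.671
G1 X56.569 Y13.644
G1 X57.763 Y14.170
G1 X57.529 Y16.249
G1 X55.867 Y19.882
G1 X52.777 Y25.068
G1 X48.259 Y31.808
M5
G0 X68.958 Y27.281
M3 S498
G1 X68.346 Y30.360 F2031
G1 X66.601 Y32.970
G1 X63.991 Y34.715
G1 X60.912 Y35.327
G1 X57.833 Y34.715
G1 X55.223 Y32.970
G1 X53.478 Y30.360
G1 X52.866 Y27.281
G1 X53.478 Y24.202
G1 X55.223 Y21.592
G1 X57.833 Y19.847
G1 X60.912 Y19.235
G1 X63.991 Y19.847
G1 X66.601 Y21.592
G1 X68.346 Y24.202
G1 X68.958 Y27.281
M5
G0 X111.395 Y46.765
M3 S498
G1 X120.317 Y48.377 F2031
G1 X121.929 Y39.455
G1 X113.007 Y37.843
G1 X111.395 Y46.765
M5
G0 X0.000 Y0.000

1 u = 1 mm; y_m = 65.161 − y.

[1] `<path>` open polyline, #ff0000→score S498 F2031: (11.218,13.465) → (37.809,52.156) → (77.592,42.815)

[2] `<line>` line segment, #ff0000→score S498 F2031: (82.414,28.555) → (118.326,11.861)

[3] `<path>` quadratic bezier, #ff0000→score S498 F2031: (44.418,21.386) → (49.896,17.252) → (53.947,14.671) → (56.569,13.644) → (57.763,14.170) → (57.529,16.249) → (55.867,19.882) → (52.777,25.068) → (48.259,31.808)

[4] `<circle>` circle, #ff0000→score S498 F2031: (68.958,27.281) → (68.346,30.360) → (66.601,32.970) → (63.991,34.715) → (60.912,35.327) → (57.833,34.715) → (55.223,32.970) → (53.478,30.360) → (52.866,27.281) → (53.478,24.202) → (55.223,21.592) → (57.833,19.847) → (60.912,19.235) → (63.991,19.847) → (66.601,21.592) → (68.346,24.202) → (68.958,27.281) (closed)

[5] `<polygon>` regular polygon, #ff0000→score S498 F2031: (111.395,46.765) → (120.317,48.377) → (121.929,39.455) → (113.007,37.843) → (111.395,46.765) (closed)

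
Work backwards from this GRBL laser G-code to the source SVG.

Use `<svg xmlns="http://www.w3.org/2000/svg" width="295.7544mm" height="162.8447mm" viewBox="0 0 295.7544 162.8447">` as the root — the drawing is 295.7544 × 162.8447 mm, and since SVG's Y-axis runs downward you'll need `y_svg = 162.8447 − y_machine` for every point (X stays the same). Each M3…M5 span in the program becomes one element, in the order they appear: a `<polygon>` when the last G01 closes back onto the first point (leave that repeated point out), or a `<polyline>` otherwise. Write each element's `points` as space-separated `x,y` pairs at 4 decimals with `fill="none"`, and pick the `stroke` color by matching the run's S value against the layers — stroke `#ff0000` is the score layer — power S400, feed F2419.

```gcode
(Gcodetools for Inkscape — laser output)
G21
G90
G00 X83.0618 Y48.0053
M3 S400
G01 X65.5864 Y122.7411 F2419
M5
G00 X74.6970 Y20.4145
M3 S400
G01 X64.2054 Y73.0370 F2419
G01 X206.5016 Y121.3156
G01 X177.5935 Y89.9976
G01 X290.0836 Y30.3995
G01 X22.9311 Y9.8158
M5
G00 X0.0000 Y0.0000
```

Each laser-on run becomes one SVG element. Flip Y back into SVG space with y_svg = 162.8447 − y_machine. Every run uses S400, so all elements get stroke `#ff0000` (score).

Run 1: The run is open, so emit a `<polyline>` with points (Y-flipped): 83.0618,114.8394 65.5864,40.1036.

Run 2: The run is open, so emit a `<polyline>` with points (Y-flipped): 74.6970,142.4302 64.2054,89.8077 206.5016,41.5291 177.5935,72.8471 290.0836,132.4452 22.9311,153.0289.

<svg xmlns="http://www.w3.org/2000/svg" width="295.7544mm" height="162.8447mm" viewBox="0 0 295.7544 162.8447">
  <polyline points="83.0618,114.8394 65.5864,40.1036" fill="none" stroke="#ff0000"/>
  <polyline points="74.6970,142.4302 64.2054,89.8077 206.5016,41.5291 177.5935,72.8471 290.0836,132.4452 22.9311,153.0289" fill="none" stroke="#ff0000"/>
</svg>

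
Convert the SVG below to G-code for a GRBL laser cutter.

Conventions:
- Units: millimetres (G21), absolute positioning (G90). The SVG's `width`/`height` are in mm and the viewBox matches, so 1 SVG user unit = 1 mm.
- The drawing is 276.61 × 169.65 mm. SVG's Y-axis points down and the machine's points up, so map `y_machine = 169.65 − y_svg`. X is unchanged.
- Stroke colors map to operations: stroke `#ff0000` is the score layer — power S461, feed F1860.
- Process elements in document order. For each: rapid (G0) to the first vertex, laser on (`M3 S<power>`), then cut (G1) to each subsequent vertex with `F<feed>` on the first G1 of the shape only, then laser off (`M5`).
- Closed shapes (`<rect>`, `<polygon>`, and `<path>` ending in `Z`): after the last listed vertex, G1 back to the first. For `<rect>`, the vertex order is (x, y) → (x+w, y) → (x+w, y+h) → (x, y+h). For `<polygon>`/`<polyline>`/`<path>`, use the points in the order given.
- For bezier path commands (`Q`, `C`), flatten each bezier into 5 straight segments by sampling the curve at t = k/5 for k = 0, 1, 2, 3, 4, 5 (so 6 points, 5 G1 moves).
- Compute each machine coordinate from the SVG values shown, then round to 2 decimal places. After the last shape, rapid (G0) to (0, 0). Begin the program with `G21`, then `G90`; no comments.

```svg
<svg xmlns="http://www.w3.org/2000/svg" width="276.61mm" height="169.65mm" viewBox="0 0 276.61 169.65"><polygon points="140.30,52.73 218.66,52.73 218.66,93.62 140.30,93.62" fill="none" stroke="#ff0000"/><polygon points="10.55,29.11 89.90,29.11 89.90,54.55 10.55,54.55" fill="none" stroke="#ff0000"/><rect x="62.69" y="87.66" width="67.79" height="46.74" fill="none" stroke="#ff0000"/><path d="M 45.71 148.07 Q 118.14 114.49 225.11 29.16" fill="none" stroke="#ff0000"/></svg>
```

G21
G90
G0 X140.30 Y116.92
M3 S461
G1 X218.66 Y116.92 F1860
G1 X218.66 Y76.03
G1 X140.30 Y76.03
G1 X140.30 Y116.92
M5
G0 X10.55 Y140.54
M3 S461
G1 X89.90 Y140.54 F1860
G1 X89.90 Y115.10
G1 X10.55 Y115.10
G1 X10.55 Y140.54
M5
G0 X62.69 Y81.99
M3 S461
G1 X130.48 Y81.99 F1860
G1 X130.48 Y35.25
G1 X62.69 Y35.25
G1 X62.69 Y81.99
M5
G0 X45.71 Y21.58
M3 S461
G1 X76.06 Y37.08 F1860
G1 X109.18 Y56.72
G1 X145.06 Y80.51
G1 X183.70 Y108.43
G1 X225.11 Y140.49
M5
G0 X0.00 Y0.00

viewBox `0 0 276.61 169.65` with mm width/height → 1 unit = 1 mm. Flip: y_m = 169.65 − y_svg.

**Shape 1** — `<polygon>` rectangle, stroke `#ff0000` → score (S461, F1860). Machine vertices: (140.30,116.92) → (218.66,116.92) → (218.66,76.03) → (140.30,76.03) → (140.30,116.92). Closed: final G1 returns to the first vertex.

**Shape 2** — `<polygon>` rectangle, stroke `#ff0000` → score (S461, F1860). Machine vertices: (10.55,140.54) → (89.90,140.54) → (89.90,115.10) → (10.55,115.10) → (10.55,140.54). Closed: final G1 returns to the first vertex.

**Shape 3** — `<rect>` rectangle, stroke `#ff0000` → score (S461, F1860). Machine vertices: (62.69,81.99) → (130.48,81.99) → (130.48,35.25) → (62.69,35.25) → (62.69,81.99). Closed: final G1 returns to the first vertex.

**Shape 4** — `<path>` quadratic bezier, stroke `#ff0000` → score (S461, F1860). Control points (SVG): P0=(45.71,148.07), P1=(118.14,114.49), P2=(225.11,29.16); sampled at t=k/5. Machine vertices: (45.71,21.58) → (76.06,37.08) → (109.18,56.72) → (145.06,80.51) → (183.70,108.43) → (225.11,140.49). Open path.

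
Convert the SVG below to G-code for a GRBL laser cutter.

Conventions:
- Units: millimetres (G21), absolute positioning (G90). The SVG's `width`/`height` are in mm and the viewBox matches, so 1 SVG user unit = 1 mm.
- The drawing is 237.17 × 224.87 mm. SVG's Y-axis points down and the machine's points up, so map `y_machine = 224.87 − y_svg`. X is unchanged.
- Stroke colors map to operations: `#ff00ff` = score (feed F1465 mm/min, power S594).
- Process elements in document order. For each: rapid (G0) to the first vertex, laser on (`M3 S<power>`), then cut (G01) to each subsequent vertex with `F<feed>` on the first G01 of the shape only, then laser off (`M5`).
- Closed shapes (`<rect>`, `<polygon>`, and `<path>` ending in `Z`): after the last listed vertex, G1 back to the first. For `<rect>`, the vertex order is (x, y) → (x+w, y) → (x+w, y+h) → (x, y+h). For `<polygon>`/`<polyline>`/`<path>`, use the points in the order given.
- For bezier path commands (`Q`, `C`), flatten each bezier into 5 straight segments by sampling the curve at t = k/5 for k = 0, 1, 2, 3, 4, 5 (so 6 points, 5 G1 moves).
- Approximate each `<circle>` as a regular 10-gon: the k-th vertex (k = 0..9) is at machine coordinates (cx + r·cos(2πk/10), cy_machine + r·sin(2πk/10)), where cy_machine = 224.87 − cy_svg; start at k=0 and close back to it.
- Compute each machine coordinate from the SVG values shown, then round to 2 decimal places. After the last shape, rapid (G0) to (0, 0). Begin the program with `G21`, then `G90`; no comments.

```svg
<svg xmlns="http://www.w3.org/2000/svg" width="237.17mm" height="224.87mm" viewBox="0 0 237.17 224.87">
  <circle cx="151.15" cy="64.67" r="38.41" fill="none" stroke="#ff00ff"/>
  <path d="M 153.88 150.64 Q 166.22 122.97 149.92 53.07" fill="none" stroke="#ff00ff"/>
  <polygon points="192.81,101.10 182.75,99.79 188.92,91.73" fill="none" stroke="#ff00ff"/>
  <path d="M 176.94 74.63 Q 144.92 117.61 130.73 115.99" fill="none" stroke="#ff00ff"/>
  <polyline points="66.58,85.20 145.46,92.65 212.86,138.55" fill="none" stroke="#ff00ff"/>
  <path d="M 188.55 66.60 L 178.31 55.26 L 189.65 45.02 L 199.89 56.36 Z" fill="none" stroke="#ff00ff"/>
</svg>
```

G21
G90
G0 X189.56 Y160.20
M3 S594
G01 X182.22 Y182.78 F1465
G01 X163.02 Y196.73
G01 X139.28 Y196.73
G01 X120.08 Y182.78
G01 X112.74 Y160.20
G01 X120.08 Y137.62
G01 X139.28 Y123.67
G01 X163.02 Y123.67
G01 X182.22 Y137.62
G01 X189.56 Y160.20
M5
G0 X153.88 Y74.23
M3 S594
G01 X157.67 Y86.99 F1465
G01 X159.17 Y103.12
G01 X158.38 Y122.64
G01 X155.29 Y145.53
G01 X149.92 Y171.80
M5
G0 X192.81 Y123.77
M3 S594
G01 X182.75 Y125.08 F1465
G01 X188.92 Y133.14
G01 X192.81 Y123.77
M5
G0 X176.94 Y150.24
M3 S594
G01 X164.85 Y134.83 F1465
G01 X154.18 Y122.99
G01 X144.93 Y114.72
G01 X137.12 Y110.02
G01 X130.73 Y108.88
M5
G0 X66.58 Y139.67
M3 S594
G01 X145.46 Y132.22 F1465
G01 X212.86 Y86.32
M5
G0 X188.55 Y158.27
M3 S594
G01 X178.31 Y169.61 F1465
G01 X189.65 Y179.85
G01 X199.89 Y168.51
G01 X188.55 Y158.27
M5
G0 X0.00 Y0.00

Since the viewBox matches the mm dimensions, user units are millimetres directly. The only transform is the Y-flip y_m = 224.87 − y_svg.

Shape 1 is a circle drawn with `<circle>`. Its stroke #ff00ff means score at S594, F1465. After flipping Y the toolpath is (189.56,160.20) → (182.22,182.78) → (163.02,196.73) → (139.28,196.73) → (120.08,182.78) → (112.74,160.20) → (120.08,137.62) → (139.28,123.67) → (163.02,123.67) → (182.22,137.62) → (189.56,160.20), returning to the start.

Shape 2 is a quadratic bezier drawn with `<path>`. Its stroke #ff00ff means score at S594, F1465. After flipping Y the toolpath is (153.88,74.23) → (157.67,86.99) → (159.17,103.12) → (158.38,122.64) → (155.29,145.53) → (149.92,171.80).

Shape 3 is a regular polygon drawn with `<polygon>`. Its stroke #ff00ff means score at S594, F1465. After flipping Y the toolpath is (192.81,123.77) → (182.75,125.08) → (188.92,133.14) → (192.81,123.77), returning to the start.

Shape 4 is a quadratic bezier drawn with `<path>`. Its stroke #ff00ff means score at S594, F1465. After flipping Y the toolpath is (176.94,150.24) → (164.85,134.83) → (154.18,122.99) → (144.93,114.72) → (137.12,110.02) → (130.73,108.88).

Shape 5 is a open polyline drawn with `<polyline>`. Its stroke #ff00ff means score at S594, F1465. After flipping Y the toolpath is (66.58,139.67) → (145.46,132.22) → (212.86,86.32).

Shape 6 is a regular polygon drawn with `<path>`. Its stroke #ff00ff means score at S594, F1465. After flipping Y the toolpath is (188.55,158.27) → (178.31,169.61) → (189.65,179.85) → (199.89,168.51) → (188.55,158.27), returning to the start.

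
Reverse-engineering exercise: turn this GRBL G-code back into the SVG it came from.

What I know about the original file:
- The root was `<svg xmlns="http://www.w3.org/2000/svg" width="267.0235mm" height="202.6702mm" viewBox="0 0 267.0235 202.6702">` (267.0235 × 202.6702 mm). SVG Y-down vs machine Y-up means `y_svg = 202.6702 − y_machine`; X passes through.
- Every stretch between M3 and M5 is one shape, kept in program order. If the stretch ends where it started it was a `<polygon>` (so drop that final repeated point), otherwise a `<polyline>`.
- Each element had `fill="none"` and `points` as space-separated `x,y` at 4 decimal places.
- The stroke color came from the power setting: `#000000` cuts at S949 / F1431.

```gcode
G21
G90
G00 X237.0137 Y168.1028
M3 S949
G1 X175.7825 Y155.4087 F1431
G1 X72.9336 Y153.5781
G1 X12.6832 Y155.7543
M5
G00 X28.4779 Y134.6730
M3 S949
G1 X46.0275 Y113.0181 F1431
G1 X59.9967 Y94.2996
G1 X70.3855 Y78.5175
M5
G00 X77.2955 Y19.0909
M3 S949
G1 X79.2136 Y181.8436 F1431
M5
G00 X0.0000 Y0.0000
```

<svg xmlns="http://www.w3.org/2000/svg" width="267.0235mm" height="202.6702mm" viewBox="0 0 267.0235 202.6702">
  <polyline points="237.0137,34.5674 175.7825,47.2615 72.9336,49.0921 12.6832,46.9159" fill="none" stroke="#000000"/>
  <polyline points="28.4779,67.9972 46.0275,89.6521 59.9967,108.3706 70.3855,124.1527" fill="none" stroke="#000000"/>
  <polyline points="77.2955,183.5793 79.2136,20.8266" fill="none" stroke="#000000"/>
</svg>

Each laser-on run becomes one SVG element. Flip Y back into SVG space with y_svg = 202.6702 − y_machine. Every run uses S949, so all elements get stroke `#000000` (cut).

Run 1: The run is open, so emit a `<polyline>` with points (Y-flipped): 237.0137,34.5674 175.7825,47.2615 72.9336,49.0921 12.6832,46.9159.

Run 2: The run is open, so emit a `<polyline>` with points (Y-flipped): 28.4779,67.9972 46.0275,89.6521 59.9967,108.3706 70.3855,124.1527.

Run 3: The run is open, so emit a `<polyline>` with points (Y-flipped): 77.2955,183.5793 79.2136,20.8266.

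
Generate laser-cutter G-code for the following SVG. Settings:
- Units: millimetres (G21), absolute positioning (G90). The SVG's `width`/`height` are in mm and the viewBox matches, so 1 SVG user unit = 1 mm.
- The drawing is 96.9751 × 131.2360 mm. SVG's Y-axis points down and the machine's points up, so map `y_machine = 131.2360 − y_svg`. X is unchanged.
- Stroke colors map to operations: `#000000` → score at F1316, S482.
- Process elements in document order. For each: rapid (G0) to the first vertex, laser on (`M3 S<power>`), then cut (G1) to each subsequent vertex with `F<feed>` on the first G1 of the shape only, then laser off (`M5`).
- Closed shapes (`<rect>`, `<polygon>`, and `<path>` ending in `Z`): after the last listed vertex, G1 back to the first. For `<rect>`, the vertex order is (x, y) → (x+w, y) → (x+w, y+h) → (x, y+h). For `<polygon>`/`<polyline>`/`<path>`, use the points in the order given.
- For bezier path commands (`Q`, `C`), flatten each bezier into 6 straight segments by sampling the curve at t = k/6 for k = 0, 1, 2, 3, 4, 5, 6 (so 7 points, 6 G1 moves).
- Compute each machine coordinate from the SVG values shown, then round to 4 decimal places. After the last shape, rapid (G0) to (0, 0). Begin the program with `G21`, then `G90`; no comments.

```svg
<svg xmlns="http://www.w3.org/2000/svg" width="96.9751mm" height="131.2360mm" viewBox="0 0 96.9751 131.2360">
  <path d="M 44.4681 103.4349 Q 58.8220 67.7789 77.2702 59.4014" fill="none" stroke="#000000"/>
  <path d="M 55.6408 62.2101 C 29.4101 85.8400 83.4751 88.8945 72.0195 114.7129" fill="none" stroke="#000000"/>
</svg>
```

G21
G90
G0 X44.4681 Y27.8011
M3 S482
G1 X49.3665 Y38.9287 F1316
G1 X54.4923 Y48.5408
G1 X59.8456 Y56.6375
G1 X65.4263 Y63.2187
G1 X71.2345 Y68.2844
G1 X77.2702 Y71.8346
M5
G0 X55.6408 Y69.0259
M3 S482
G1 X48.5417 Y58.7249 F1316
G1 X50.7747 Y50.6493
G1 X58.2895 Y43.5952
G1 X67.0355 Y36.3587
G1 X72.9623 Y27.7360
G1 X72.0195 Y16.5231
M5
G0 X0.0000 Y0.0000

viewBox `0 0 96.9751 131.2360` with mm width/height → 1 unit = 1 mm. Flip: y_m = 131.2360 − y_svg.

**Shape 1** — `<path>` quadratic bezier, stroke `#000000` → score (S482, F1316). Control points (SVG): P0=(44.4681,103.4349), P1=(58.8220,67.7789), P2=(77.2702,59.4014); sampled at t=k/6. Machine vertices: (44.4681,27.8011) → (49.3665,38.9287) → (54.4923,48.5408) → (59.8456,56.6375) → (65.4263,63.2187) → (71.2345,68.2844) → (77.2702,71.8346). Open path.

**Shape 2** — `<path>` cubic bezier, stroke `#000000` → score (S482, F1316). Control points (SVG): P0=(55.6408,62.2101), P1=(29.4101,85.8400), P2=(83.4751,88.8945), P3=(72.0195,114.7129); sampled at t=k/6. Machine vertices: (55.6408,69.0259) → (48.5417,58.7249) → (50.7747,50.6493) → (58.2895,43.5952) → (67.0355,36.3587) → (72.9623,27.7360) → (72.0195,16.5231). Open path.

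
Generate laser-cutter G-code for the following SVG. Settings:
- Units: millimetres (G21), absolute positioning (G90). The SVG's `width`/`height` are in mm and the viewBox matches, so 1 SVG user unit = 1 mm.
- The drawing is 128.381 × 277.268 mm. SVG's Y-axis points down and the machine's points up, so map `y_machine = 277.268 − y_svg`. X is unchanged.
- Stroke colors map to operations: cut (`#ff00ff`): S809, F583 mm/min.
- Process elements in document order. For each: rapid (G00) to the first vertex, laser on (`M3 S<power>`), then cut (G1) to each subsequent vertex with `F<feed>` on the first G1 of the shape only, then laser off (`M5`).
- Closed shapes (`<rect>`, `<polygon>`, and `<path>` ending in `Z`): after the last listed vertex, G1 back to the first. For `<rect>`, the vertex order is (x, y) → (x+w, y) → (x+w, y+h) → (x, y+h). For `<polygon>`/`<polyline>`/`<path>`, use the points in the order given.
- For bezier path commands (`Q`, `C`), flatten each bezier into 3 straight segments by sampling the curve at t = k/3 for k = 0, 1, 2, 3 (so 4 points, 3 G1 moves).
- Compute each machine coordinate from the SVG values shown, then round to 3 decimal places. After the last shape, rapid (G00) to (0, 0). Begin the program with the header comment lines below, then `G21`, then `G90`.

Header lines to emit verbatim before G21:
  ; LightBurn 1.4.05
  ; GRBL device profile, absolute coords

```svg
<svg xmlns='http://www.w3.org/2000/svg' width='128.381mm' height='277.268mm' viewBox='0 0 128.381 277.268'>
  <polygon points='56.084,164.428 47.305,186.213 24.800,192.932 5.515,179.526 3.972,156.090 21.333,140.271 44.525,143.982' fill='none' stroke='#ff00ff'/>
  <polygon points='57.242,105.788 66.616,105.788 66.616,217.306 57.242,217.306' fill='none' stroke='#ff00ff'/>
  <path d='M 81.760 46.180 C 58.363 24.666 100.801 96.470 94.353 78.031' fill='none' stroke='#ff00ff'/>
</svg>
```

; LightBurn 1.4.05
; GRBL device profile, absolute coords
G21
G90
G00 X56.084 Y112.840
M3 S809
G1 X47.305 Y91.055 F583
G1 X24.800 Y84.336
G1 X5.515 Y97.742
G1 X3.972 Y121.178
G1 X21.333 Y136.997
G1 X44.525 Y133.286
G1 X56.084 Y112.840
M5
G00 X57.242 Y171.480
M3 S809
G1 X66.616 Y171.480 F583
G1 X66.616 Y59.962
G1 X57.242 Y59.962
G1 X57.242 Y171.480
M5
G00 X81.760 Y231.088
M3 S809
G1 X76.059 Y228.295 F583
G1 X88.755 Y204.080
G1 X94.353 Y199.237
M5
G00 X0.000 Y0.000

viewBox `0 0 128.381 277.268` with mm width/height → 1 unit = 1 mm. Flip: y_m = 277.268 − y_svg.

**Shape 1** — `<polygon>` regular polygon, stroke `#ff00ff` → cut (S809, F583). Machine vertices: (56.084,112.840) → (47.305,91.055) → (24.800,84.336) → (5.515,97.742) → (3.972,121.178) → (21.333,136.997) → (44.525,133.286) → (56.084,112.840). Closed: final G1 returns to the first vertex.

**Shape 2** — `<polygon>` rectangle, stroke `#ff00ff` → cut (S809, F583). Machine vertices: (57.242,171.480) → (66.616,171.480) → (66.616,59.962) → (57.242,59.962) → (57.242,171.480). Closed: final G1 returns to the first vertex.

**Shape 3** — `<path>` cubic bezier, stroke `#ff00ff` → cut (S809, F583). Control points (SVG): P0=(81.760,46.180), P1=(58.363,24.666), P2=(100.801,96.470), P3=(94.353,78.031); sampled at t=k/3. Machine vertices: (81.760,231.088) → (76.059,228.295) → (88.755,204.080) → (94.353,199.237). Open path.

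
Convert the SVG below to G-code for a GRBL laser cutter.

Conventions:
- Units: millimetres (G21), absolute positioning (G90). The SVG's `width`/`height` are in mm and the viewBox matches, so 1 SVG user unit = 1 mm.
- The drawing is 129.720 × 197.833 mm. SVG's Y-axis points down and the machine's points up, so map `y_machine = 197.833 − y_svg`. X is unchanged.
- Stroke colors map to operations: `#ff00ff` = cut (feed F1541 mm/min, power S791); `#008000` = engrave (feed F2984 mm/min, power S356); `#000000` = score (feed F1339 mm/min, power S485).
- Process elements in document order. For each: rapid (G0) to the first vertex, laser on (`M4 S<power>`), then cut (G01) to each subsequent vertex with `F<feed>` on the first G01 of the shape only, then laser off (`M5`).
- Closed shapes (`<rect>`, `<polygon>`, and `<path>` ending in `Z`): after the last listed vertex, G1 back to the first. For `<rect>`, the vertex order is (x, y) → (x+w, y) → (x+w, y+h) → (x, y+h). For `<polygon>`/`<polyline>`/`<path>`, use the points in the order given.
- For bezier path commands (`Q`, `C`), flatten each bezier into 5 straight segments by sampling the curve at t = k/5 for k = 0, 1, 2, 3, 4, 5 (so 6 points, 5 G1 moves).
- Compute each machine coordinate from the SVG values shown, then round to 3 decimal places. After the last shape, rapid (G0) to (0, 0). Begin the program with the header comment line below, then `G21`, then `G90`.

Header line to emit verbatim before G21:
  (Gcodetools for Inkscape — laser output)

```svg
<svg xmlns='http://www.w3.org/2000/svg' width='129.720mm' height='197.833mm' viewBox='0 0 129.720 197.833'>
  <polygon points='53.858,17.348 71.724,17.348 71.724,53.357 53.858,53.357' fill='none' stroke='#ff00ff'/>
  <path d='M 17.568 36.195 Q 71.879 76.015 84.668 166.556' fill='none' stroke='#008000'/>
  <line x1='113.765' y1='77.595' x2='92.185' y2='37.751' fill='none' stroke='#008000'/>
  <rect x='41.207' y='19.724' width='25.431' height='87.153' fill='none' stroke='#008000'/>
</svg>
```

viewBox `0 0 129.720 197.833` with mm width/height → 1 unit = 1 mm. Flip: y_m = 197.833 − y_svg.

**Shape 1** — `<polygon>` rectangle, stroke `#ff00ff` → cut (S791, F1541). Machine vertices: (53.858,180.485) → (71.724,180.485) → (71.724,144.476) → (53.858,144.476) → (53.858,180.485). Closed: final G1 returns to the first vertex.

**Shape 2** — `<path>` quadratic bezier, stroke `#008000` → engrave (S356, F2984). Control points (SVG): P0=(17.568,36.195), P1=(71.879,76.015), P2=(84.668,166.556); sampled at t=k/5. Machine vertices: (17.568,161.638) → (37.632,143.681) → (54.373,121.667) → (67.793,95.594) → (77.892,65.465) → (84.668,31.277). Open path.

**Shape 3** — `<line>` line segment, stroke `#008000` → engrave (S356, F2984). Machine vertices: (113.765,120.238) → (92.185,160.082). Open path.

**Shape 4** — `<rect>` rectangle, stroke `#008000` → engrave (S356, F2984). Machine vertices: (41.207,178.109) → (66.638,178.109) → (66.638,90.956) → (41.207,90.956) → (41.207,178.109). Closed: final G1 returns to the first vertex.

(Gcodetools for Inkscape — laser output)
G21
G90
G0 X53.858 Y180.485
M4 S791
G01 X71.724 Y180.485 F1541
G01 X71.724 Y144.476
G01 X53.858 Y144.476
G01 X53.858 Y180.485
M5
G0 X17.568 Y161.638
M4 S356
G01 X37.632 Y143.681 F2984
G01 X54.373 Y121.667
G01 X67.793 Y95.594
G01 X77.892 Y65.465
G01 X84.668 Y31.277
M5
G0 X113.765 Y120.238
M4 S356
G01 X92.185 Y160.082 F2984
M5
G0 X41.207 Y178.109
M4 S356
G01 X66.638 Y178.109 F2984
G01 X66.638 Y90.956
G01 X41.207 Y90.956
G01 X41.207 Y178.109
M5
G0 X0.000 Y0.000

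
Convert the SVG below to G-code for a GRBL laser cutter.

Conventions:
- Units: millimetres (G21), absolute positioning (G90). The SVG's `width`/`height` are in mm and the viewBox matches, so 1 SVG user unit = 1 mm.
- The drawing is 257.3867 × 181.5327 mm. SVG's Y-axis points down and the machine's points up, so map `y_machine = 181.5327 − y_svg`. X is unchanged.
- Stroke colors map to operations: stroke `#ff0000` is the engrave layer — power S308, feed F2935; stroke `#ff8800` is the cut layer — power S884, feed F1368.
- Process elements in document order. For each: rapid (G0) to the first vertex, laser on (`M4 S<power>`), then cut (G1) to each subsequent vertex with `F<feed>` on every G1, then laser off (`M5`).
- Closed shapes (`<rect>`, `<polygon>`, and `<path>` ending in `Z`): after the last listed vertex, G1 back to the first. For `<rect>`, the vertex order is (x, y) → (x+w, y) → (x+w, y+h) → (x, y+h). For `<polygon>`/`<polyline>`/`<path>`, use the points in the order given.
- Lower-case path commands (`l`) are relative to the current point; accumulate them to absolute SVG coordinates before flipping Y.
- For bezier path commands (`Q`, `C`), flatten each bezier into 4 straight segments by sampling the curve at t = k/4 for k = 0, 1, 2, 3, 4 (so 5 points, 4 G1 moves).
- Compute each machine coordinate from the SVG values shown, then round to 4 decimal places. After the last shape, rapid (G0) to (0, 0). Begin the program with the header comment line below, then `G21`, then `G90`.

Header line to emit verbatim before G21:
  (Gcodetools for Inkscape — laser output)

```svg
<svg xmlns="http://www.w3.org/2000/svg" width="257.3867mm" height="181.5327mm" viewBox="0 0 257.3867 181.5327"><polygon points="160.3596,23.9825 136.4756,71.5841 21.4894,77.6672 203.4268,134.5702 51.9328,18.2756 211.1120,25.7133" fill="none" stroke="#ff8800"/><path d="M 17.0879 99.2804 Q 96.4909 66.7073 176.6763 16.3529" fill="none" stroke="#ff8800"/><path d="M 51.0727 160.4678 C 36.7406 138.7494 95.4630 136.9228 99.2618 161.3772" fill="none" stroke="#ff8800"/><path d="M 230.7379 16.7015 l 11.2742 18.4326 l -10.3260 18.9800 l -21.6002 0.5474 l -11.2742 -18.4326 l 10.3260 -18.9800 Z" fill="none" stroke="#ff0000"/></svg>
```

Since the viewBox matches the mm dimensions, user units are millimetres directly. The only transform is the Y-flip y_m = 181.5327 − y_svg.

Shape 1 is a closed polygon drawn with `<polygon>`. Its stroke #ff8800 means cut at S884, F1368. After flipping Y the toolpath is (160.3596,157.5502) → (136.4756,109.9486) → (21.4894,103.8655) → (203.4268,46.9625) → (51.9328,163.2571) → (211.1120,155.8194) → (160.3596,157.5502), returning to the start.

Shape 2 is a quadratic bezier drawn with `<path>`. Its stroke #ff8800 means cut at S884, F1368. After flipping Y the toolpath is (17.0879,82.2523) → (56.8383,99.6502) → (96.6865,119.2707) → (136.6325,141.1139) → (176.6763,165.1798).

Shape 3 is a cubic bezier drawn with `<path>`. Its stroke #ff8800 means cut at S884, F1368. After flipping Y the toolpath is (51.0727,21.0649) → (52.0217,33.5242) → (68.3682,37.9250) → (88.1142,33.6684) → (99.2618,20.1555).

Shape 4 is a regular polygon drawn with `<path>`. Its stroke #ff0000 means engrave at S308, F2935. After flipping Y the toolpath is (230.7379,164.8312) → (242.0121,146.3986) → (231.6861,127.4186) → (210.0859,126.8712) → (198.8117,145.3038) → (209.1377,164.2838) → (230.7379,164.8312), returning to the start.

(Gcodetools for Inkscape — laser output)
G21
G90
G0 X160.3596 Y157.5502
M4 S884
G1 X136.4756 Y109.9486 F1368
G1 X21.4894 Y103.8655 F1368
G1 X203.4268 Y46.9625 F1368
G1 X51.9328 Y163.2571 F1368
G1 X211.1120 Y155.8194 F1368
G1 X160.3596 Y157.5502 F1368
M5
G0 X17.0879 Y82.2523
M4 S884
G1 X56.8383 Y99.6502 F1368
G1 X96.6865 Y119.2707 F1368
G1 X136.6325 Y141.1139 F1368
G1 X176.6763 Y165.1798 F1368
M5
G0 X51.0727 Y21.0649
M4 S884
G1 X52.0217 Y33.5242 F1368
G1 X68.3682 Y37.9250 F1368
G1 X88.1142 Y33.6684 F1368
G1 X99.2618 Y20.1555 F1368
M5
G0 X230.7379 Y164.8312
M4 S308
G1 X242.0121 Y146.3986 F2935
G1 X231.6861 Y127.4186 F2935
G1 X210.0859 Y126.8712 F2935
G1 X198.8117 Y145.3038 F2935
G1 X209.1377 Y164.2838 F2935
G1 X230.7379 Y164.8312 F2935
M5
G0 X0.0000 Y0.0000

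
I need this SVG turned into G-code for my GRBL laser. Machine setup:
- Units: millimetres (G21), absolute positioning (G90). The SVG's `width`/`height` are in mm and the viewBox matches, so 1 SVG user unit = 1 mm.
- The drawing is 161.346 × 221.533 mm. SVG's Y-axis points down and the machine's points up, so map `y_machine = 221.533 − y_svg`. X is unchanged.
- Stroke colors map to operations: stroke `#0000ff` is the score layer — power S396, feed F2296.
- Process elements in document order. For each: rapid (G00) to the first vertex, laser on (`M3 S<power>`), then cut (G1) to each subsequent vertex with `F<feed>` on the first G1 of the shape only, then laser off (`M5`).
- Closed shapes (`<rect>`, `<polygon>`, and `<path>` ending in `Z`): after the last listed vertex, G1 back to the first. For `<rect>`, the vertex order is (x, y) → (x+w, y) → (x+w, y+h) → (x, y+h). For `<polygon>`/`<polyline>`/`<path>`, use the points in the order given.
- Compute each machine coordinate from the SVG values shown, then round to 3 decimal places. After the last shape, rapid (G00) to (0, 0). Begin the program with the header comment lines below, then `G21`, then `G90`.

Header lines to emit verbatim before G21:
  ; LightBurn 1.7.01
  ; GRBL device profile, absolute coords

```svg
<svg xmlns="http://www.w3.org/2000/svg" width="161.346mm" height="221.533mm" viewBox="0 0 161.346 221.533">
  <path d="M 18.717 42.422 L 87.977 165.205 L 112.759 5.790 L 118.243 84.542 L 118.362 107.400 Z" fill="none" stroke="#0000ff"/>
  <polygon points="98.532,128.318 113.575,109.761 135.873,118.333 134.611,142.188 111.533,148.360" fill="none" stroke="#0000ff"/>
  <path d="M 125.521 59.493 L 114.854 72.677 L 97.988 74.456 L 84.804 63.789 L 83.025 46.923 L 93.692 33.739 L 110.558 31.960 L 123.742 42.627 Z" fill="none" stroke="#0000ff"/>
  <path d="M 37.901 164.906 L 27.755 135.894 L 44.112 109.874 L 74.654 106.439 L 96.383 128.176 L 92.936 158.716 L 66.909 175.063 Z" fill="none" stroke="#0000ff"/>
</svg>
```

; LightBurn 1.7.01
; GRBL device profile, absolute coords
G21
G90
G00 X18.717 Y179.111
M3 S396
G1 X87.977 Y56.328 F2296
G1 X112.759 Y215.743
G1 X118.243 Y136.991
G1 X118.362 Y114.133
G1 X18.717 Y179.111
M5
G00 X98.532 Y93.215
M3 S396
G1 X113.575 Y111.772 F2296
G1 X135.873 Y103.200
G1 X134.611 Y79.345
G1 X111.533 Y73.173
G1 X98.532 Y93.215
M5
G00 X125.521 Y162.040
M3 S396
G1 X114.854 Y148.856 F2296
G1 X97.988 Y147.077
G1 X84.804 Y157.744
G1 X83.025 Y174.610
G1 X93.692 Y187.794
G1 X110.558 Y189.573
G1 X123.742 Y178.906
G1 X125.521 Y162.040
M5
G00 X37.901 Y56.627
M3 S396
G1 X27.755 Y85.639 F2296
G1 X44.112 Y111.659
G1 X74.654 Y115.094
G1 X96.383 Y93.357
G1 X92.936 Y62.817
G1 X66.909 Y46.470
G1 X37.901 Y56.627
M5
G00 X0.000 Y0.000

Since the viewBox matches the mm dimensions, user units are millimetres directly. The only transform is the Y-flip y_m = 221.533 − y_svg.

Shape 1 is a closed polygon drawn with `<path>`. Its stroke #0000ff means score at S396, F2296. After flipping Y the toolpath is (18.717,179.111) → (87.977,56.328) → (112.759,215.743) → (118.243,136.991) → (118.362,114.133) → (18.717,179.111), returning to the start.

Shape 2 is a regular polygon drawn with `<polygon>`. Its stroke #0000ff means score at S396, F2296. After flipping Y the toolpath is (98.532,93.215) → (113.575,111.772) → (135.873,103.200) → (134.611,79.345) → (111.533,73.173) → (98.532,93.215), returning to the start.

Shape 3 is a regular polygon drawn with `<path>`. Its stroke #0000ff means score at S396, F2296. After flipping Y the toolpath is (125.521,162.040) → (114.854,148.856) → (97.988,147.077) → (84.804,157.744) → (83.025,174.610) → (93.692,187.794) → (110.558,189.573) → (123.742,178.906) → (125.521,162.040), returning to the start.

Shape 4 is a regular polygon drawn with `<path>`. Its stroke #0000ff means score at S396, F2296. After flipping Y the toolpath is (37.901,56.627) → (27.755,85.639) → (44.112,111.659) → (74.654,115.094) → (96.383,93.357) → (92.936,62.817) → (66.909,46.470) → (37.901,56.627), returning to the start.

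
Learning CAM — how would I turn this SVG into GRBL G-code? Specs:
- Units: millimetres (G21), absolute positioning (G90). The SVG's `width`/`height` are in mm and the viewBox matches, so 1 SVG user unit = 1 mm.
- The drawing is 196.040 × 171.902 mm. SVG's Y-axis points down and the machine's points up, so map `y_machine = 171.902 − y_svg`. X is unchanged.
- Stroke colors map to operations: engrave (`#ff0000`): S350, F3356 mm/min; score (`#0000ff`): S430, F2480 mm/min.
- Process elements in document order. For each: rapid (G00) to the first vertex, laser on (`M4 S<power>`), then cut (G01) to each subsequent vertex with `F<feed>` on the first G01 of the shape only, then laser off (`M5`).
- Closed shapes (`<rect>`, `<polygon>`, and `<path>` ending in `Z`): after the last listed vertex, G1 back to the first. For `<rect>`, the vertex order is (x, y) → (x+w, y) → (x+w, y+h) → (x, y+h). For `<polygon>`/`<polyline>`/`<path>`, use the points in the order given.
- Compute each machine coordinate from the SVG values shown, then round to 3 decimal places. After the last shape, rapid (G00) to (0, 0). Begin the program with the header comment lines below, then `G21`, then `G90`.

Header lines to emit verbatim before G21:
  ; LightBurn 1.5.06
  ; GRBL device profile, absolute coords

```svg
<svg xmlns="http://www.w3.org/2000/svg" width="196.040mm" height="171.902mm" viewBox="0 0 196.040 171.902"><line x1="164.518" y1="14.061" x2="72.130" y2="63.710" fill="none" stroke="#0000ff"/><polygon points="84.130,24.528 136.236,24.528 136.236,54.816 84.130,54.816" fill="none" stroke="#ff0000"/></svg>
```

Since the viewBox matches the mm dimensions, user units are millimetres directly. The only transform is the Y-flip y_m = 171.902 − y_svg.

Shape 1 is a line segment drawn with `<line>`. Its stroke #0000ff means score at S430, F2480. After flipping Y the toolpath is (164.518,157.841) → (72.130,108.192).

Shape 2 is a rectangle drawn with `<polygon>`. Its stroke #ff0000 means engrave at S350, F3356. After flipping Y the toolpath is (84.130,147.374) → (136.236,147.374) → (136.236,117.086) → (84.130,117.086) → (84.130,147.374), returning to the start.

; LightBurn 1.5.06
; GRBL device profile, absolute coords
G21
G90
G00 X164.518 Y157.841
M4 S430
G01 X72.130 Y108.192 F2480
M5
G00 X84.130 Y147.374
M4 S350
G01 X136.236 Y147.374 F3356
G01 X136.236 Y117.086
G01 X84.130 Y117.086
G01 X84.130 Y147.374
M5
G00 X0.000 Y0.000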